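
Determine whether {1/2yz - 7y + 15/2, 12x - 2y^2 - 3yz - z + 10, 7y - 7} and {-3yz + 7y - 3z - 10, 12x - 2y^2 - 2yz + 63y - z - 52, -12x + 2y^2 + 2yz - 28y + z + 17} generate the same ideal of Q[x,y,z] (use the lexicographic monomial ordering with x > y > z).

For a fixed monomial order, each ideal has a unique reduced Gröbner basis; comparing bases decides equality.
Buchberger on the first generating set:
f_1 = 1/2yz - 7y + 15/2, LT = yz.
f_2 = 12x - 2y^2 - 3yz - z + 10, LT = x.
f_3 = 7y - 7, LT = y.

S(f_1,f_3): lcm = yz. S = -14y + z + 15.
  leading term y: subtract (-2)·f_3 from -14y + z + 15 → z + 1
  leading term z: no divisor's leading term divides it; move z to the remainder.
  leading term 1: no divisor's leading term divides it; move 1 to the remainder.
  remainder z + 1 ≠ 0; add g_4 = z + 1 to the basis.

The other S-polynomials (S(f_1,f_2), S(f_2,f_3), S(f_1,g_4), S(f_2,g_4), S(f_3,g_4)) all reduce to 0 modulo the current basis, so we have a Gröbner basis.
Inter-reduce: drop elements whose leading term is divisible by another's, tail-reduce, and make monic.
Reduced Gröbner basis: {x + 1, y - 1, z + 1}.

Buchberger on the second generating set:
h_1 = -3yz + 7y - 3z - 10, LT = yz.
h_2 = 12x - 2y^2 - 2yz + 63y - z - 52, LT = x.
h_3 = -12x + 2y^2 + 2yz - 28y + z + 17, LT = x.

S(h_2,h_3): lcm = x. S = 35/12y - 35/12.
  leading term y: no divisor's leading term divides it; move 35/12y to the remainder.
  leading term 1: no divisor's leading term divides it; move -35/12 to the remainder.
  remainder 35/12y - 35/12 ≠ 0; add k_4 = 35/12y - 35/12 to the basis.

S(h_1,k_4): lcm = yz. S = -7/3y + 2z + 10/3.
  leading term y: subtract (-4/5)·k_4 from -7/3y + 2z + 10/3 → 2z + 1
  leading term z: no divisor's leading term divides it; move 2z to the remainder.
  leading term 1: no divisor's leading term divides it; move 1 to the remainder.
  remainder 2z + 1 ≠ 0; add k_5 = 2z + 1 to the basis.

The other S-polynomials (S(h_1,h_2), S(h_1,h_3), S(h_2,k_4), S(h_3,k_4), S(h_1,k_5), S(h_2,k_5), S(h_3,k_5), S(k_4,k_5)) all reduce to 0 modulo the current basis, so we have a Gröbner basis.
Inter-reduce: drop elements whose leading term is divisible by another's, tail-reduce, and make monic.
Reduced Gröbner basis: {x + 7/8, y - 1, z + 1/2}.

These differ, so the ideals are not equal.

No, the ideals differ.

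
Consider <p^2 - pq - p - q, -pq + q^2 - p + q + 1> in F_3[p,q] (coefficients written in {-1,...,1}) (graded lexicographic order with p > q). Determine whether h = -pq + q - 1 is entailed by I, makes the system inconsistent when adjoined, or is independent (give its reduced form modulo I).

First compute the reduced Gröbner basis of I by Buchberger's algorithm.
f_1 = p^2 - pq - p - q, LT = p^2.
f_2 = -pq + q^2 - p + q + 1, LT = pq.

S(f_1,f_2): lcm = p^2q. S = -p^2 - q^2 + p.
  leading term p^2: subtract (-1)·f_1 from -p^2 - q^2 + p → -pq - q^2 - q
  leading term pq: subtract (1)·f_2 from -pq - q^2 - q → q^2 + p + q - 1
  leading term q^2: no divisor's leading term divides it; move q^2 to the remainder.
  leading term p: no divisor's leading term divides it; move p to the remainder.
  leading term q: no divisor's leading term divides it; move q to the remainder.
  leading term 1: no divisor's leading term divides it; move -1 to the remainder.
  remainder q^2 + p + q - 1 ≠ 0; add k_3 = q^2 + p + q - 1 to the basis.

The other S-polynomials (S(f_1,k_3), S(f_2,k_3)) all reduce to 0 modulo the current basis, so we have a Gröbner basis.
Inter-reduce: drop elements whose leading term is divisible by another's, tail-reduce, and make monic.
Reduced Gröbner basis: {p^2 + p - q + 1, pq - p + 1, q^2 + p + q - 1}.
Label its elements g_1 = p^2 + p - q + 1, g_2 = pq - p + 1, g_3 = q^2 + p + q - 1.

Reduce h = -pq + q - 1 modulo G:
  leading term pq: subtract (-1)·g_2 from -pq + q - 1 → -p + q
  leading term p: no divisor's leading term divides it; move -p to the remainder.
  leading term q: no divisor's leading term divides it; move q to the remainder.
  normal form = -p + q.
The normal form is nonzero, so h ∉ I. Since h minus its normal form lies in I, I + (h) = I + (r) where r = -p + q; decide whether this ideal is the whole ring.
Run Buchberger on G together with r (pairs among the g_i already reduce to 0 since G is a Gröbner basis):
g_1 = p^2 + p - q + 1, LT = p^2.
g_2 = pq - p + 1, LT = pq.
g_3 = q^2 + p + q - 1, LT = q^2.
r = -p + q, LT = p.

S(g_1,r): lcm = p^2. S = pq + p - q + 1.
  leading term pq: subtract (1)·g_2 from pq + p - q + 1 → -p - q
  leading term p: subtract (1)·r from -p - q → q
  leading term q: no divisor's leading term divides it; move q to the remainder.
  remainder q ≠ 0; add m_5 = q to the basis.

S(g_2,r): lcm = pq. S = q^2 - p + 1.
  leading term q^2: subtract (1)·g_3 from q^2 - p + 1 → p - q - 1
  leading term p: subtract (-1)·r from p - q - 1 → -1
  leading term 1: no divisor's leading term divides it; move -1 to the remainder.
  remainder -1 ≠ 0; add m_6 = -1 to the basis.

The other S-polynomials (S(g_1,g_2), S(g_1,g_3), S(g_2,g_3), S(g_3,r), S(g_1,m_5), S(g_2,m_5), S(g_3,m_5), S(r,m_5), S(g_1,m_6), S(g_2,m_6), S(g_3,m_6), S(r,m_6), S(m_5,m_6)) all reduce to 0 modulo the current basis, so we have a Gröbner basis.
Inter-reduce: drop elements whose leading term is divisible by another's, tail-reduce, and make monic.
Reduced Gröbner basis: {1}.
The reduced Gröbner basis of I + (h) is {1}: the ideal is the whole ring, so the enlarged system has no common solution — adjoining h is inconsistent.

Adjoining -pq + q - 1 makes the ideal the whole ring: the system is inconsistent.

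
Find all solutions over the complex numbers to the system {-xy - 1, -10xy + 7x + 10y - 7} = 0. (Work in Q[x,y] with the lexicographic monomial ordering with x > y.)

Compute a lex Gröbner basis by Buchberger's algorithm.
f_1 = -xy - 1, LT = xy.
f_2 = -10xy + 7x + 10y - 7, LT = xy.

S(f_1,f_2): lcm = xy. S = 7/10x + y + 3/10.
  reduce S modulo (f_1, f_2):
  remainder 7/10x + y + 3/10 ≠ 0; add h_3 = 7/10x + y + 3/10 to the basis.

S(f_1,h_3): lcm = xy. S = -10/7y^2 - 3/7y + 1.
  reduce S modulo (f_1, f_2, h_3):
  remainder -10/7y^2 - 3/7y + 1 ≠ 0; add h_4 = -10/7y^2 - 3/7y + 1 to the basis.

The other S-polynomials (S(f_2,h_3), S(f_1,h_4), S(f_2,h_4), S(h_3,h_4)) all reduce to 0 modulo the current basis, so we have a Gröbner basis.
Inter-reduce: drop elements whose leading term is divisible by another's, tail-reduce, and make monic.
Reduced Gröbner basis: {x + 10/7y + 3/7, y^2 + 3/10y - 7/10}.

Elimination: the polynomial y^2 + 3/10y - 7/10 lies in the elimination ideal for y, so y ∈ {-1, 7/10}. For each such y, the remaining basis elements (now univariate) give the rest of the solution.
  y = -1: the earlier basis element becomes x - 1 = 0, giving x = 1 — point (1, -1).
  y = 7/10: the earlier basis element becomes x + 10/7 = 0, giving x = -10/7 — point (-10/7, 7/10).

{(1, -1), (-10/7, 7/10)}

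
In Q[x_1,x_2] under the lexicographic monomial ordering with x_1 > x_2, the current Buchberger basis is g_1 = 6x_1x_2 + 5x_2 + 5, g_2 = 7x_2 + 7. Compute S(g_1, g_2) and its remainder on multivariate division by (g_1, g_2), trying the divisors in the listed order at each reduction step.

lcm(LM(g_1), LM(g_2)) = x_1x_2.
S = (lcm/LT(g_1))·g_1 − (lcm/LT(g_2))·g_2 = -x_1 + 5/6x_2 + 5/6.
Reduce S modulo (g_1, g_2) in that order:
  leading term x_1: no divisor's leading term divides it; move -x_1 to the remainder.
  leading term x_2: subtract (5/42)·g_2 from 5/6x_2 + 5/6 → 0
The remainder -x_1 is nonzero, so it would be added as the next basis element.

S(g_1, g_2) = -x_1 + 5/6x_2 + 5/6; remainder on division = -x_1.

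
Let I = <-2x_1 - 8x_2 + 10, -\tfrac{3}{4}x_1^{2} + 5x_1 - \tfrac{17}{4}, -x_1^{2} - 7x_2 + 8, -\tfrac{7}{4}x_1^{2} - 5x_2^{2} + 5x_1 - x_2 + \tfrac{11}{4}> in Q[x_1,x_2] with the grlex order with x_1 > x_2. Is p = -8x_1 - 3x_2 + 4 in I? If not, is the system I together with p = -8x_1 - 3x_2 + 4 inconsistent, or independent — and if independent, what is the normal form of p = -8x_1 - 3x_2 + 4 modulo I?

First compute the reduced Gröbner basis of I by Buchberger's algorithm.
f_1 = -2x_1 - 8x_2 + 10, LT = x_1.
f_2 = -\tfrac{3}{4}x_1^{2} + 5x_1 - \tfrac{17}{4}, LT = x_1^{2}.
f_3 = -x_1^{2} - 7x_2 + 8, LT = x_1^{2}.
f_4 = -\tfrac{7}{4}x_1^{2} - 5x_2^{2} + 5x_1 - x_2 + \tfrac{11}{4}, LT = x_1^{2}.

S(f_1,f_2): lcm = x_1^{2}. S = 4x_1x_2 + \tfrac{5}{3}x_1 - \tfrac{17}{3}.
  leading term x_1x_2: subtract (-2x_2)·f_1 from 4x_1x_2 + \tfrac{5}{3}x_1 - \tfrac{17}{3} → -16x_2^{2} + \tfrac{5}{3}x_1 + 20x_2 - \tfrac{17}{3}
  leading term x_2^{2}: no divisor's leading term divides it; move -16x_2^{2} to the remainder.
  leading term x_1: subtract (-\tfrac{5}{6})·f_1 from \tfrac{5}{3}x_1 + 20x_2 - \tfrac{17}{3} → \tfrac{40}{3}x_2 + \tfrac{8}{3}
  leading term x_2: no divisor's leading term divides it; move \tfrac{40}{3}x_2 to the remainder.
  leading term 1: no divisor's leading term divides it; move \tfrac{8}{3} to the remainder.
  remainder -16x_2^{2} + \tfrac{40}{3}x_2 + \tfrac{8}{3} ≠ 0; add h_5 = -16x_2^{2} + \tfrac{40}{3}x_2 + \tfrac{8}{3} to the basis.

S(f_1,f_3): lcm = x_1^{2}. S = 4x_1x_2 - 5x_1 - 7x_2 + 8.
  leading term x_1x_2: subtract (-2x_2)·f_1 from 4x_1x_2 - 5x_1 - 7x_2 + 8 → -16x_2^{2} - 5x_1 + 13x_2 + 8
  leading term x_2^{2}: subtract (1)·h_5 from -16x_2^{2} - 5x_1 + 13x_2 + 8 → -5x_1 - \tfrac{1}{3}x_2 + \tfrac{16}{3}
  leading term x_1: subtract (\tfrac{5}{2})·f_1 from -5x_1 - \tfrac{1}{3}x_2 + \tfrac{16}{3} → \tfrac{59}{3}x_2 - \tfrac{59}{3}
  leading term x_2: no divisor's leading term divides it; move \tfrac{59}{3}x_2 to the remainder.
  leading term 1: no divisor's leading term divides it; move -\tfrac{59}{3} to the remainder.
  remainder \tfrac{59}{3}x_2 - \tfrac{59}{3} ≠ 0; add h_6 = \tfrac{59}{3}x_2 - \tfrac{59}{3} to the basis.

The other S-polynomials (S(f_1,f_4), S(f_2,f_3), S(f_2,f_4), S(f_3,f_4), S(f_1,h_5), S(f_2,h_5), S(f_3,h_5), S(f_4,h_5), S(f_1,h_6), S(f_2,h_6), S(f_3,h_6), S(f_4,h_6), S(h_5,h_6)) all reduce to 0 modulo the current basis, so we have a Gröbner basis.
Inter-reduce: drop elements whose leading term is divisible by another's, tail-reduce, and make monic.
Reduced Gröbner basis: {x_1 - 1, x_2 - 1}.
Label its elements g_1 = x_1 - 1, g_2 = x_2 - 1.

Reduce p = -8x_1 - 3x_2 + 4 modulo G:
  leading term x_1: subtract (-8)·g_1 from -8x_1 - 3x_2 + 4 → -3x_2 - 4
  leading term x_2: subtract (-3)·g_2 from -3x_2 - 4 → -7
  leading term 1: no divisor's leading term divides it; move -7 to the remainder.
  normal form = -7.
The normal form is nonzero, so p ∉ I. Since p minus its normal form lies in I, I + (p) = I + (r) where r = -7; decide whether this ideal is the whole ring.
Here r = -7 is a nonzero constant, hence a unit: 1 ∈ I + (p), the Gröbner basis of I + (p) is {1}, and the enlarged system has no common solution — adjoining p is inconsistent.

The remainder on division by a Gröbner basis is unique — it is the normal form.

Adjoining -8x_1 - 3x_2 + 4 makes the ideal the whole ring: the system is inconsistent.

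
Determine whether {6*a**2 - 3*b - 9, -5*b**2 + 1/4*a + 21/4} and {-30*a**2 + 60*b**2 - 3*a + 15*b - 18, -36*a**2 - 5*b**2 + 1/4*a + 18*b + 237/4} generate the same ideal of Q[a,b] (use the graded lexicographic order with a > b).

Yes, the ideals are equal.

Since reduced Gröbner bases are canonical representatives of ideals under a given ordering, it suffices to compute and compare them.
Buchberger on the first generating set:
f_1 = 6*a**2 - 3*b - 9, LT = a**2.
f_2 = -5*b**2 + 1/4*a + 21/4, LT = b**2.

The S-polynomials (S(f_1,f_2)) all reduce to 0 modulo the current basis, so we have a Gröbner basis.
Inter-reduce: drop elements whose leading term is divisible by another's, tail-reduce, and make monic.
Reduced Gröbner basis: {a**2 - 1/2*b - 3/2, b**2 - 1/20*a - 21/20}.

Buchberger on the second generating set:
h_1 = -30*a**2 + 60*b**2 - 3*a + 15*b - 18, LT = a**2.
h_2 = -36*a**2 - 5*b**2 + 1/4*a + 18*b + 237/4, LT = a**2.

S(h_1,h_2): lcm = a**2. S = -77/36*b**2 + 77/720*a + 539/240.
  leading term b**2: no divisor's leading term divides it; move -77/36*b**2 to the remainder.
  leading term a: no divisor's leading term divides it; move 77/720*a to the remainder.
  leading term 1: no divisor's leading term divides it; move 539/240 to the remainder.
  remainder -77/36*b**2 + 77/720*a + 539/240 ≠ 0; add k_3 = -77/36*b**2 + 77/720*a + 539/240 to the basis.

The other S-polynomials (S(h_1,k_3), S(h_2,k_3)) all reduce to 0 modulo the current basis, so we have a Gröbner basis.
Inter-reduce: drop elements whose leading term is divisible by another's, tail-reduce, and make monic.
Reduced Gröbner basis: {a**2 - 1/2*b - 3/2, b**2 - 1/20*a - 21/20}.

The two bases agree; hence the ideals are identical.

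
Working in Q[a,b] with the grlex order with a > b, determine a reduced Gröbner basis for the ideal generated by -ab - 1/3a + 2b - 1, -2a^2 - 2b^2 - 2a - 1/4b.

f_1 = -ab - 1/3a + 2b - 1, LT = ab.
f_2 = -2a^2 - 2b^2 - 2a - 1/4b, LT = a^2.

S(f_1,f_2): lcm = a^2b. S = -b^3 + 1/3a^2 - 3ab - 1/8b^2 + a.
  leading term b^3: no divisor's leading term divides it; move -b^3 to the remainder.
  leading term a^2: subtract (-1/6)·f_2 from 1/3a^2 - 3ab - 1/8b^2 + a → -3ab - 11/24b^2 + 2/3a - 1/24b
  leading term ab: subtract (3)·f_1 from -3ab - 11/24b^2 + 2/3a - 1/24b → -11/24b^2 + 5/3a - 145/24b + 3
  leading term b^2: no divisor's leading term divides it; move -11/24b^2 to the remainder.
  leading term a: no divisor's leading term divides it; move 5/3a to the remainder.
  leading term b: no divisor's leading term divides it; move -145/24b to the remainder.
  leading term 1: no divisor's leading term divides it; move 3 to the remainder.
  remainder -b^3 - 11/24b^2 + 5/3a - 145/24b + 3 ≠ 0; add g_3 = -b^3 - 11/24b^2 + 5/3a - 145/24b + 3 to the basis.

The other S-polynomials (S(f_1,g_3), S(f_2,g_3)) all reduce to 0 modulo the current basis, so we have a Gröbner basis.

G = {b^3 + 11/24b^2 - 5/3a + 145/24b - 3, a^2 + b^2 + a + 1/8b, ab + 1/3a - 2b + 1}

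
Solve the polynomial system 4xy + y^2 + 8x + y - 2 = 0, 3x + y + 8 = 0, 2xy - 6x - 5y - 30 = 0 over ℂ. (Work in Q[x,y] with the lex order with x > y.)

Compute a lex Gröbner basis by Buchberger's algorithm.
f_1 = 4xy + 8x + y^2 + y - 2, LT = xy.
f_2 = 3x + y + 8, LT = x.
f_3 = 2xy - 6x - 5y - 30, LT = xy.

S(f_1,f_2): lcm = xy. S = 2x - 1/12y^2 - 29/12y - 1/2.
  leading term x: subtract (2/3)·f_2 from 2x - 1/12y^2 - 29/12y - 1/2 → -1/12y^2 - 37/12y - 35/6
  leading term y^2: no divisor's leading term divides it; move -1/12y^2 to the remainder.
  leading term y: no divisor's leading term divides it; move -37/12y to the remainder.
  leading term 1: no divisor's leading term divides it; move -35/6 to the remainder.
  remainder -1/12y^2 - 37/12y - 35/6 ≠ 0; add h_4 = -1/12y^2 - 37/12y - 35/6 to the basis.

S(f_1,f_3): lcm = xy. S = 5x + 1/4y^2 + 11/4y + 29/2.
  leading term x: subtract (5/3)·f_2 from 5x + 1/4y^2 + 11/4y + 29/2 → 1/4y^2 + 13/12y + 7/6
  leading term y^2: subtract (-3)·h_4 from 1/4y^2 + 13/12y + 7/6 → -49/6y - 49/3
  leading term y: no divisor's leading term divides it; move -49/6y to the remainder.
  leading term 1: no divisor's leading term divides it; move -49/3 to the remainder.
  remainder -49/6y - 49/3 ≠ 0; add h_5 = -49/6y - 49/3 to the basis.

The other S-polynomials (S(f_2,f_3), S(f_1,h_4), S(f_2,h_4), S(f_3,h_4), S(f_1,h_5), S(f_2,h_5), S(f_3,h_5), S(h_4,h_5)) all reduce to 0 modulo the current basis, so we have a Gröbner basis.
Inter-reduce: drop elements whose leading term is divisible by another's, tail-reduce, and make monic.
Reduced Gröbner basis: {x + 2, y + 2}.

A lex Gröbner basis eliminates variables successively. Here y + 2 depends only on y, with roots {-2}; lifting each root through the earlier basis elements recovers the full solutions.
  y = -2: the earlier basis element becomes x + 2 = 0, giving x = -2 — point (-2, -2).
Each listed point satisfies every original equation (direct substitution).

{(-2, -2)}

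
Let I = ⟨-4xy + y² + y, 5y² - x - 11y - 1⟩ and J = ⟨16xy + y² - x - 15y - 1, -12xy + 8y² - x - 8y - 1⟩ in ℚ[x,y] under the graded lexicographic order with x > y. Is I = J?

For a fixed monomial order, each ideal has a unique reduced Gröbner basis; comparing bases decides equality.
Buchberger on the first generating set:
f_1 = -4xy + y² + y, LT = xy.
f_2 = 5y² - x - 11y - 1, LT = y².

S(f_1,f_2): lcm = xy². S = -¼y³ + ⅕x² + 11/5xy - ¼y² + ⅕x.
  reduce S modulo (f_1, f_2):
  remainder ⅕x² + 59/400x - 9/100y - 21/400 ≠ 0; add g_3 = ⅕x² + 59/400x - 9/100y - 21/400 to the basis.

The other S-polynomials (S(f_1,g_3), S(f_2,g_3)) all reduce to 0 modulo the current basis, so we have a Gröbner basis.
Inter-reduce: drop elements whose leading term is divisible by another's, tail-reduce, and make monic.
Reduced Gröbner basis: {x² + 59/80x - 9/20y - 21/80, xy - 1/20x - ⅘y - 1/20, y² - ⅕x - 11/5y - ⅕}.

Buchberger on the second generating set:
h_1 = 16xy + y² - x - 15y - 1, LT = xy.
h_2 = -12xy + 8y² - x - 8y - 1, LT = xy.

S(h_1,h_2): lcm = xy. S = 35/48y² - 7/48x - 77/48y - 7/48.
  reduce S modulo (h_1, h_2):
  remainder 35/48y² - 7/48x - 77/48y - 7/48 ≠ 0; add k_3 = 35/48y² - 7/48x - 77/48y - 7/48 to the basis.

S(h_1,k_3): lcm = xy². S = 1/16y³ + ⅕x² + 171/80xy - 15/16y² + ⅕x - 1/16y.
  reduce S modulo (h_1, h_2, k_3):
  remainder ⅕x² + 59/400x - 9/100y - 21/400 ≠ 0; add k_4 = ⅕x² + 59/400x - 9/100y - 21/400 to the basis.

The other S-polynomials (S(h_2,k_3), S(h_1,k_4), S(h_2,k_4), S(k_3,k_4)) all reduce to 0 modulo the current basis, so we have a Gröbner basis.
Inter-reduce: drop elements whose leading term is divisible by another's, tail-reduce, and make monic.
Reduced Gröbner basis: {x² + 59/80x - 9/20y - 21/80, xy - 1/20x - ⅘y - 1/20, y² - ⅕x - 11/5y - ⅕}.

Same reduced basis, so the two generating sets span the same ideal.

Yes, the ideals are equal.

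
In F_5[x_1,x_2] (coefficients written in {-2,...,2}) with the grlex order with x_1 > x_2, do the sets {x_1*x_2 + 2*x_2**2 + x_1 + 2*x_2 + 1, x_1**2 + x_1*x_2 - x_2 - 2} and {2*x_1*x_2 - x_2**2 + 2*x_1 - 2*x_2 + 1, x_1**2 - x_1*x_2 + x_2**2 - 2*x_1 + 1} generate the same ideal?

No, the ideals differ.

Two ideals are equal iff their reduced Gröbner bases coincide (the reduced basis is unique for a fixed ordering).
Buchberger on the first generating set:
f_1 = x_1*x_2 + 2*x_2**2 + x_1 + 2*x_2 + 1, LT = x_1*x_2.
f_2 = x_1**2 + x_1*x_2 - x_2 - 2, LT = x_1**2.

S(f_1,f_2): lcm = x_1**2*x_2. S = x_1*x_2**2 + x_1**2 + 2*x_1*x_2 + x_2**2 + x_1 + 2*x_2.
  reduce S modulo (f_1, f_2):
  remainder -2*x_2**3 - x_2**2 + x_1 + 2*x_2 + 2 ≠ 0; add g_3 = -2*x_2**3 - x_2**2 + x_1 + 2*x_2 + 2 to the basis.

The other S-polynomials (S(f_1,g_3), S(f_2,g_3)) all reduce to 0 modulo the current basis, so we have a Gröbner basis.
Inter-reduce: drop elements whose leading term is divisible by another's, tail-reduce, and make monic.
Reduced Gröbner basis: {x_2**3 - 2*x_2**2 + 2*x_1 - x_2 - 1, x_1**2 - 2*x_2**2 - x_1 + 2*x_2 + 2, x_1*x_2 + 2*x_2**2 + x_1 + 2*x_2 + 1}.

Buchberger on the second generating set:
h_1 = 2*x_1*x_2 - x_2**2 + 2*x_1 - 2*x_2 + 1, LT = x_1*x_2.
h_2 = x_1**2 - x_1*x_2 + x_2**2 - 2*x_1 + 1, LT = x_1**2.

S(h_1,h_2): lcm = x_1**2*x_2. S = -2*x_1*x_2**2 - x_2**3 + x_1**2 + x_1*x_2 - 2*x_1 - x_2.
  reduce S modulo (h_1, h_2):
  remainder -2*x_2**3 - x_2**2 + x_1 - x_2 + 2 ≠ 0; add k_3 = -2*x_2**3 - x_2**2 + x_1 - x_2 + 2 to the basis.

The other S-polynomials (S(h_1,k_3), S(h_2,k_3)) all reduce to 0 modulo the current basis, so we have a Gröbner basis.
Inter-reduce: drop elements whose leading term is divisible by another's, tail-reduce, and make monic.
Reduced Gröbner basis: {x_2**3 - 2*x_2**2 + 2*x_1 - 2*x_2 - 1, x_1**2 - 2*x_2**2 - x_1 - x_2 - 1, x_1*x_2 + 2*x_2**2 + x_1 - x_2 - 2}.

These differ, so the ideals are not equal.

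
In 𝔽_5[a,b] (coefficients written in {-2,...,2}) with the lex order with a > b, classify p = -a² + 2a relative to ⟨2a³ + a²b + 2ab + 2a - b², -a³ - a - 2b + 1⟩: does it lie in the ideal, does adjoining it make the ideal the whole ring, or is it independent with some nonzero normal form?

-a² + 2a is independent of I; its normal form modulo I is -b⁵ + b⁴ + b² + b.

First compute the reduced Gröbner basis of I by Buchberger's algorithm.
f_1 = 2a³ + a²b + 2ab + 2a - b², LT = a³.
f_2 = -a³ - a - 2b + 1, LT = a³.

S(f_1,f_2): lcm = a³. S = -2a²b + ab + 2b² - 2b + 1.
  reduce S modulo (f_1, f_2):
  remainder -2a²b + ab + 2b² - 2b + 1 ≠ 0; add h_3 = -2a²b + ab + 2b² - 2b + 1 to the basis.

S(f_1,h_3): lcm = a³b. S = -2a²b² - 2a²b + 2ab² - 2a + 2b³.
  reduce S modulo (f_1, f_2, h_3):
  remainder ab² - ab - 2a + b - 1 ≠ 0; add h_4 = ab² - ab - 2a + b - 1 to the basis.

S(f_1,h_4): lcm = a³b². S = a³b + 2a³ - 2a²b³ - a²b + a² + ab³ + ab² + 2b⁴.
  reduce S modulo (f_1, f_2, h_3, h_4):
  remainder a² + 2ab + 2b³ + b² + 2b ≠ 0; add h_5 = a² + 2ab + 2b³ + b² + 2b to the basis.

S(h_3,h_5): lcm = a²b. S = -2ab² + 2ab - 2b⁴ - b³ + 2b² + b + 2.
  reduce S modulo (f_1, f_2, h_3, h_4, h_5):
  remainder a - 2b⁴ - b³ + 2b² - 2b ≠ 0; add h_6 = a - 2b⁴ - b³ + 2b² - 2b to the basis.

S(h_4,h_6): lcm = ab². S = -ab - 2a + 2b⁶ + b⁵ - 2b⁴ + 2b³ + b - 1.
  reduce S modulo (f_1, f_2, h_3, h_4, h_5, h_6):
  remainder 2b⁶ - b⁵ - 2b⁴ + 2b³ + 2b² + 2b - 1 ≠ 0; add h_7 = 2b⁶ - b⁵ - 2b⁴ + 2b³ + 2b² + 2b - 1 to the basis.

The other S-polynomials (S(f_2,h_3), S(f_2,h_4), S(h_3,h_4), S(f_1,h_5), S(f_2,h_5), S(h_4,h_5), S(f_1,h_6), S(f_2,h_6), S(h_3,h_6), S(h_5,h_6), S(f_1,h_7), S(f_2,h_7), S(h_3,h_7), S(h_4,h_7), S(h_5,h_7), S(h_6,h_7)) all reduce to 0 modulo the current basis, so we have a Gröbner basis.
Inter-reduce: drop elements whose leading term is divisible by another's, tail-reduce, and make monic.
Reduced Gröbner basis: {a - 2b⁴ - b³ + 2b² - 2b, b⁶ + 2b⁵ - b⁴ + b³ + b² + b + 2}.
Label its elements g_1 = a - 2b⁴ - b³ + 2b² - 2b, g_2 = b⁶ + 2b⁵ - b⁴ + b³ + b² + b + 2.

Reduce p = -a² + 2a modulo G:
  leading term a²: subtract (-a)·g_1 from -a² + 2a → -2ab⁴ - ab³ + 2ab² - 2ab + 2a
  leading term ab⁴: subtract (-2b⁴)·g_1 from -2ab⁴ - ab³ + 2ab² - 2ab + 2a → -ab³ + 2ab² - 2ab + 2a + b⁸ - 2b⁷ - b⁶ + b⁵
  leading term ab³: subtract (-b³)·g_1 from -ab³ + 2ab² - 2ab + 2a + b⁸ - 2b⁷ - b⁶ + b⁵ → 2ab² - 2ab + 2a + b⁸ + b⁷ - 2b⁶ - 2b⁵ - 2b⁴
  leading term ab²: subtract (2b²)·g_1 from 2ab² - 2ab + 2a + b⁸ + b⁷ - 2b⁶ - 2b⁵ - 2b⁴ → -2ab + 2a + b⁸ + b⁷ + 2b⁶ - b⁴ - b³
  leading term ab: subtract (-2b)·g_1 from -2ab + 2a + b⁸ + b⁷ + 2b⁶ - b⁴ - b³ → 2a + b⁸ + b⁷ + 2b⁶ + b⁵ + 2b⁴ - 2b³ + b²
  leading term a: subtract (2)·g_1 from 2a + b⁸ + b⁷ + 2b⁶ + b⁵ + 2b⁴ - 2b³ + b² → b⁸ + b⁷ + 2b⁶ + b⁵ + b⁴ + 2b² - b
  leading term b⁸: subtract (b²)·g_2 from b⁸ + b⁷ + 2b⁶ + b⁵ + b⁴ + 2b² - b → -b⁷ - 2b⁶ - b³ - b
  leading term b⁷: subtract (-b)·g_2 from -b⁷ - 2b⁶ - b³ - b → -b⁵ + b⁴ + b² + b
  leading term b⁵: no divisor's leading term divides it; move -b⁵ to the remainder.
  leading term b⁴: no divisor's leading term divides it; move b⁴ to the remainder.
  leading term b²: no divisor's leading term divides it; move b² to the remainder.
  leading term b: no divisor's leading term divides it; move b to the remainder.
  normal form = -b⁵ + b⁴ + b² + b.
The normal form is nonzero, so p ∉ I. Since p minus its normal form lies in I, I + (p) = I + (r) where r = -b⁵ + b⁴ + b² + b; decide whether this ideal is the whole ring.
Run Buchberger on G together with r (pairs among the g_i already reduce to 0 since G is a Gröbner basis):
g_1 = a - 2b⁴ - b³ + 2b² - 2b, LT = a.
g_2 = b⁶ + 2b⁵ - b⁴ + b³ + b² + b + 2, LT = b⁶.
r = -b⁵ + b⁴ + b² + b, LT = b⁵.

S(g_2,r): lcm = b⁶. S = -2b⁵ - b⁴ + 2b³ + 2b² + b + 2.
  reduce S modulo (g_1, g_2, r):
  remainder 2b⁴ + 2b³ - b + 2 ≠ 0; add m_4 = 2b⁴ + 2b³ - b + 2 to the basis.

S(g_2,m_4): lcm = b⁶. S = b⁵ - b⁴ - b³ + b + 2.
  reduce S modulo (g_1, g_2, r, m_4):
  remainder -b³ + b² + 2b + 2 ≠ 0; add m_5 = -b³ + b² + 2b + 2 to the basis.

S(r,m_4): lcm = b⁵. S = -2b⁴ + 2b² - 2b.
  reduce S modulo (g_1, g_2, r, m_4, m_5):
  remainder -b² + b + 1 ≠ 0; add m_6 = -b² + b + 1 to the basis.

S(g_2,m_5): lcm = b⁶. S = -2b⁵ + b⁴ - 2b³ + b² + b + 2.
  reduce S modulo (g_1, g_2, r, m_4, m_5, m_6):
  remainder 2b - 1 ≠ 0; add m_7 = 2b - 1 to the basis.

The other S-polynomials (S(g_1,g_2), S(g_1,r), S(g_1,m_4), S(g_1,m_5), S(r,m_5), S(m_4,m_5), S(g_1,m_6), S(g_2,m_6), S(r,m_6), S(m_4,m_6), S(m_5,m_6), S(g_1,m_7), S(g_2,m_7), S(r,m_7), S(m_4,m_7), S(m_5,m_7), S(m_6,m_7)) all reduce to 0 modulo the current basis, so we have a Gröbner basis.
Inter-reduce: drop elements whose leading term is divisible by another's, tail-reduce, and make monic.
Reduced Gröbner basis: {a - 2, b + 2}.
The reduced Gröbner basis of I + (p) is {a - 2, b + 2} ≠ {1}, a proper ideal, so the enlarged system stays consistent: p is independent of I, with normal form -b⁵ + b⁴ + b² + b.

Ideal membership is decidable via reduction modulo a Gröbner basis.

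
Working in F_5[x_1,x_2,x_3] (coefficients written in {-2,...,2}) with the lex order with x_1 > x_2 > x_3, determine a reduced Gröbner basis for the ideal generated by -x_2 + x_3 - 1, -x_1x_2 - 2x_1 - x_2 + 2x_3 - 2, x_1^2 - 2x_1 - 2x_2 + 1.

G = {x_1 + x_3^2 - 2, x_2 - x_3 + 1, x_3^3 + x_3^2 - x_3 + 2}

f_1 = -x_2 + x_3 - 1, LT = x_2.
f_2 = -x_1x_2 - 2x_1 - x_2 + 2x_3 - 2, LT = x_1x_2.
f_3 = x_1^2 - 2x_1 - 2x_2 + 1, LT = x_1^2.

S(f_1,f_2): lcm = x_1x_2. S = -x_1x_3 - x_1 - x_2 + 2x_3 - 2.
  leading term x_1x_3: no divisor's leading term divides it; move -x_1x_3 to the remainder.
  leading term x_1: no divisor's leading term divides it; move -x_1 to the remainder.
  leading term x_2: subtract (1)·f_1 from -x_2 + 2x_3 - 2 → x_3 - 1
  leading term x_3: no divisor's leading term divides it; move x_3 to the remainder.
  leading term 1: no divisor's leading term divides it; move -1 to the remainder.
  remainder -x_1x_3 - x_1 + x_3 - 1 ≠ 0; add g_4 = -x_1x_3 - x_1 + x_3 - 1 to the basis.

S(f_2,f_3): lcm = x_1^2x_2. S = 2x_1^2 - 2x_1x_2 - 2x_1x_3 + 2x_1 + 2x_2^2 - x_2.
  leading term x_1^2: subtract (2)·f_3 from 2x_1^2 - 2x_1x_2 - 2x_1x_3 + 2x_1 + 2x_2^2 - x_2 → -2x_1x_2 - 2x_1x_3 + x_1 + 2x_2^2 - 2x_2 - 2
  leading term x_1x_2: subtract (2x_1)·f_1 from -2x_1x_2 - 2x_1x_3 + x_1 + 2x_2^2 - 2x_2 - 2 → x_1x_3 - 2x_1 + 2x_2^2 - 2x_2 - 2
  leading term x_1x_3: subtract (-1)·g_4 from x_1x_3 - 2x_1 + 2x_2^2 - 2x_2 - 2 → 2x_1 + 2x_2^2 - 2x_2 + x_3 + 2
  leading term x_1: no divisor's leading term divides it; move 2x_1 to the remainder.
  leading term x_2^2: subtract (-2x_2)·f_1 from 2x_2^2 - 2x_2 + x_3 + 2 → 2x_2x_3 + x_2 + x_3 + 2
  leading term x_2x_3: subtract (-2x_3)·f_1 from 2x_2x_3 + x_2 + x_3 + 2 → x_2 + 2x_3^2 - x_3 + 2
  leading term x_2: subtract (-1)·f_1 from x_2 + 2x_3^2 - x_3 + 2 → 2x_3^2 + 1
  leading term x_3^2: no divisor's leading term divides it; move 2x_3^2 to the remainder.
  leading term 1: no divisor's leading term divides it; move 1 to the remainder.
  remainder 2x_1 + 2x_3^2 + 1 ≠ 0; add g_5 = 2x_1 + 2x_3^2 + 1 to the basis.

S(f_2,g_5): lcm = x_1x_2. S = 2x_1 - x_2x_3^2 - 2x_2 - 2x_3 + 2.
  leading term x_1: subtract (1)·g_5 from 2x_1 - x_2x_3^2 - 2x_2 - 2x_3 + 2 → -x_2x_3^2 - 2x_2 - 2x_3^2 - 2x_3 + 1
  leading term x_2x_3^2: subtract (x_3^2)·f_1 from -x_2x_3^2 - 2x_2 - 2x_3^2 - 2x_3 + 1 → -2x_2 - x_3^3 - x_3^2 - 2x_3 + 1
  leading term x_2: subtract (2)·f_1 from -2x_2 - x_3^3 - x_3^2 - 2x_3 + 1 → -x_3^3 - x_3^2 + x_3 - 2
  leading term x_3^3: no divisor's leading term divides it; move -x_3^3 to the remainder.
  leading term x_3^2: no divisor's leading term divides it; move -x_3^2 to the remainder.
  leading term x_3: no divisor's leading term divides it; move x_3 to the remainder.
  leading term 1: no divisor's leading term divides it; move -2 to the remainder.
  remainder -x_3^3 - x_3^2 + x_3 - 2 ≠ 0; add g_6 = -x_3^3 - x_3^2 + x_3 - 2 to the basis.

The other S-polynomials (S(f_1,f_3), S(f_1,g_4), S(f_2,g_4), S(f_3,g_4), S(f_1,g_5), S(f_3,g_5), S(g_4,g_5), S(f_1,g_6), S(f_2,g_6), S(f_3,g_6), S(g_4,g_6), S(g_5,g_6)) all reduce to 0 modulo the current basis, so we have a Gröbner basis.
Inter-reduce: drop elements whose leading term is divisible by another's, tail-reduce, and make monic.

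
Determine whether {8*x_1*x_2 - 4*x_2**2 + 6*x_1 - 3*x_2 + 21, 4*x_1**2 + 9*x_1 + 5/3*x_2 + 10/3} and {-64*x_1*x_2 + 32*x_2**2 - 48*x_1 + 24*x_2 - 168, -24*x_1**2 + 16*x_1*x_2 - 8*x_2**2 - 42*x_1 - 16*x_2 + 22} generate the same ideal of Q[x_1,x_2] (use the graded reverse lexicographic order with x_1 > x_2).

Equality of ideals is decidable: compute both reduced Gröbner bases (unique for the ordering) and check whether they agree.
Buchberger on the first generating set:
f_1 = 8*x_1*x_2 - 4*x_2**2 + 6*x_1 - 3*x_2 + 21, LT = x_1*x_2.
f_2 = 4*x_1**2 + 9*x_1 + 5/3*x_2 + 10/3, LT = x_1**2.

S(f_1,f_2): lcm = x_1**2*x_2. S = -1/2*x_1*x_2**2 + 3/4*x_1**2 - 21/8*x_1*x_2 - 5/12*x_2**2 + 21/8*x_1 - 5/6*x_2.
  leading term x_1*x_2**2: subtract (-1/16*x_2)·f_1 from -1/2*x_1*x_2**2 + 3/4*x_1**2 - 21/8*x_1*x_2 - 5/12*x_2**2 + 21/8*x_1 - 5/6*x_2 → -1/4*x_2**3 + 3/4*x_1**2 - 9/4*x_1*x_2 - 29/48*x_2**2 + 21/8*x_1 + 23/48*x_2
  leading term x_2**3: no divisor's leading term divides it; move -1/4*x_2**3 to the remainder.
  leading term x_1**2: subtract (3/16)·f_2 from 3/4*x_1**2 - 9/4*x_1*x_2 - 29/48*x_2**2 + 21/8*x_1 + 23/48*x_2 → -9/4*x_1*x_2 - 29/48*x_2**2 + 15/16*x_1 + 1/6*x_2 - 5/8
  leading term x_1*x_2: subtract (-9/32)·f_1 from -9/4*x_1*x_2 - 29/48*x_2**2 + 15/16*x_1 + 1/6*x_2 - 5/8 → -83/48*x_2**2 + 21/8*x_1 - 65/96*x_2 + 169/32
  leading term x_2**2: no divisor's leading term divides it; move -83/48*x_2**2 to the remainder.
  leading term x_1: no divisor's leading term divides it; move 21/8*x_1 to the remainder.
  leading term x_2: no divisor's leading term divides it; move -65/96*x_2 to the remainder.
  leading term 1: no divisor's leading term divides it; move 169/32 to the remainder.
  remainder -1/4*x_2**3 - 83/48*x_2**2 + 21/8*x_1 - 65/96*x_2 + 169/32 ≠ 0; add g_3 = -1/4*x_2**3 - 83/48*x_2**2 + 21/8*x_1 - 65/96*x_2 + 169/32 to the basis.

The other S-polynomials (S(f_1,g_3), S(f_2,g_3)) all reduce to 0 modulo the current basis, so we have a Gröbner basis.
Inter-reduce: drop elements whose leading term is divisible by another's, tail-reduce, and make monic.
Reduced Gröbner basis: {x_2**3 + 83/12*x_2**2 - 21/2*x_1 + 65/24*x_2 - 169/8, x_1**2 + 9/4*x_1 + 5/12*x_2 + 5/6, x_1*x_2 - 1/2*x_2**2 + 3/4*x_1 - 3/8*x_2 + 21/8}.

Buchberger on the second generating set:
h_1 = -64*x_1*x_2 + 32*x_2**2 - 48*x_1 + 24*x_2 - 168, LT = x_1*x_2.
h_2 = -24*x_1**2 + 16*x_1*x_2 - 8*x_2**2 - 42*x_1 - 16*x_2 + 22, LT = x_1**2.

S(h_1,h_2): lcm = x_1**2*x_2. S = 1/6*x_1*x_2**2 - 1/3*x_2**3 + 3/4*x_1**2 - 17/8*x_1*x_2 - 2/3*x_2**2 + 21/8*x_1 + 11/12*x_2.
  leading term x_1*x_2**2: subtract (-1/384*x_2)·h_1 from 1/6*x_1*x_2**2 - 1/3*x_2**3 + 3/4*x_1**2 - 17/8*x_1*x_2 - 2/3*x_2**2 + 21/8*x_1 + 11/12*x_2 → -1/4*x_2**3 + 3/4*x_1**2 - 9/4*x_1*x_2 - 29/48*x_2**2 + 21/8*x_1 + 23/48*x_2
  leading term x_2**3: no divisor's leading term divides it; move -1/4*x_2**3 to the remainder.
  leading term x_1**2: subtract (-1/32)·h_2 from 3/4*x_1**2 - 9/4*x_1*x_2 - 29/48*x_2**2 + 21/8*x_1 + 23/48*x_2 → -7/4*x_1*x_2 - 41/48*x_2**2 + 21/16*x_1 - 1/48*x_2 + 11/16
  leading term x_1*x_2: subtract (7/256)·h_1 from -7/4*x_1*x_2 - 41/48*x_2**2 + 21/16*x_1 - 1/48*x_2 + 11/16 → -83/48*x_2**2 + 21/8*x_1 - 65/96*x_2 + 169/32
  leading term x_2**2: no divisor's leading term divides it; move -83/48*x_2**2 to the remainder.
  leading term x_1: no divisor's leading term divides it; move 21/8*x_1 to the remainder.
  leading term x_2: no divisor's leading term divides it; move -65/96*x_2 to the remainder.
  leading term 1: no divisor's leading term divides it; move 169/32 to the remainder.
  remainder -1/4*x_2**3 - 83/48*x_2**2 + 21/8*x_1 - 65/96*x_2 + 169/32 ≠ 0; add k_3 = -1/4*x_2**3 - 83/48*x_2**2 + 21/8*x_1 - 65/96*x_2 + 169/32 to the basis.

The other S-polynomials (S(h_1,k_3), S(h_2,k_3)) all reduce to 0 modulo the current basis, so we have a Gröbner basis.
Inter-reduce: drop elements whose leading term is divisible by another's, tail-reduce, and make monic.
Reduced Gröbner basis: {x_2**3 + 83/12*x_2**2 - 21/2*x_1 + 65/24*x_2 - 169/8, x_1**2 + 9/4*x_1 + 5/12*x_2 + 5/6, x_1*x_2 - 1/2*x_2**2 + 3/4*x_1 - 3/8*x_2 + 21/8}.

These coincide, so the ideals are equal.

Yes, the ideals are equal.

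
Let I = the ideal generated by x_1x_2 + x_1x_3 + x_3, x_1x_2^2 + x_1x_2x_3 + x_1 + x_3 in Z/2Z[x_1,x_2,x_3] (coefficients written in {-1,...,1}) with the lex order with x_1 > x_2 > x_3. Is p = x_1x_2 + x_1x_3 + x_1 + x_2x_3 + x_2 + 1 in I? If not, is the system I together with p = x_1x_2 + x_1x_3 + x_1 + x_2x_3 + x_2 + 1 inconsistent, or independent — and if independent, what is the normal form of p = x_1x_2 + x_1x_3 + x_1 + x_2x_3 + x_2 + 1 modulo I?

x_1x_2 + x_1x_3 + x_1 + x_2x_3 + x_2 + 1 is independent of I; its normal form modulo I is x_2 + 1.

First compute the reduced Gröbner basis of I by Buchberger's algorithm.
f_1 = x_1x_2 + x_1x_3 + x_3, LT = x_1x_2.
f_2 = x_1x_2^2 + x_1x_2x_3 + x_1 + x_3, LT = x_1x_2^2.

S(f_1,f_2): lcm = x_1x_2^2. S = x_1 + x_2x_3 + x_3.
  reduce S modulo (f_1, f_2):
  remainder x_1 + x_2x_3 + x_3 ≠ 0; add h_3 = x_1 + x_2x_3 + x_3 to the basis.

S(f_1,h_3): lcm = x_1x_2. S = x_1x_3 + x_2^2x_3 + x_2x_3 + x_3.
  reduce S modulo (f_1, f_2, h_3):
  remainder x_2^2x_3 + x_2x_3^2 + x_2x_3 + x_3^2 + x_3 ≠ 0; add h_4 = x_2^2x_3 + x_2x_3^2 + x_2x_3 + x_3^2 + x_3 to the basis.

The other S-polynomials (S(f_2,h_3), S(f_1,h_4), S(f_2,h_4), S(h_3,h_4)) all reduce to 0 modulo the current basis, so we have a Gröbner basis.
Inter-reduce: drop elements whose leading term is divisible by another's, tail-reduce, and make monic.
Reduced Gröbner basis: {x_1 + x_2x_3 + x_3, x_2^2x_3 + x_2x_3^2 + x_2x_3 + x_3^2 + x_3}.
Label its elements g_1 = x_1 + x_2x_3 + x_3, g_2 = x_2^2x_3 + x_2x_3^2 + x_2x_3 + x_3^2 + x_3.

Reduce p = x_1x_2 + x_1x_3 + x_1 + x_2x_3 + x_2 + 1 modulo G:
  leading term x_1x_2: subtract (x_2)·g_1 from x_1x_2 + x_1x_3 + x_1 + x_2x_3 + x_2 + 1 → x_1x_3 + x_1 + x_2^2x_3 + x_2 + 1
  leading term x_1x_3: subtract (x_3)·g_1 from x_1x_3 + x_1 + x_2^2x_3 + x_2 + 1 → x_1 + x_2^2x_3 + x_2x_3^2 + x_2 + x_3^2 + 1
  leading term x_1: subtract (1)·g_1 from x_1 + x_2^2x_3 + x_2x_3^2 + x_2 + x_3^2 + 1 → x_2^2x_3 + x_2x_3^2 + x_2x_3 + x_2 + x_3^2 + x_3 + 1
  leading term x_2^2x_3: subtract (1)·g_2 from x_2^2x_3 + x_2x_3^2 + x_2x_3 + x_2 + x_3^2 + x_3 + 1 → x_2 + 1
  leading term x_2: no divisor's leading term divides it; move x_2 to the remainder.
  leading term 1: no divisor's leading term divides it; move 1 to the remainder.
  normal form = x_2 + 1.
The normal form is nonzero, so p ∉ I. Since p minus its normal form lies in I, I + (p) = I + (r) where r = x_2 + 1; decide whether this ideal is the whole ring.
Run Buchberger on G together with r (pairs among the g_i already reduce to 0 since G is a Gröbner basis):
g_1 = x_1 + x_2x_3 + x_3, LT = x_1.
g_2 = x_2^2x_3 + x_2x_3^2 + x_2x_3 + x_3^2 + x_3, LT = x_2^2x_3.
r = x_2 + 1, LT = x_2.

S(g_2,r): lcm = x_2^2x_3. S = x_2x_3^2 + x_3^2 + x_3.
  reduce S modulo (g_1, g_2, r):
  remainder x_3 ≠ 0; add m_4 = x_3 to the basis.

The other S-polynomials (S(g_1,g_2), S(g_1,r), S(g_1,m_4), S(g_2,m_4), S(r,m_4)) all reduce to 0 modulo the current basis, so we have a Gröbner basis.
Inter-reduce: drop elements whose leading term is divisible by another's, tail-reduce, and make monic.
Reduced Gröbner basis: {x_1, x_2 + 1, x_3}.
The reduced Gröbner basis of I + (p) is {x_1, x_2 + 1, x_3} ≠ {1}, a proper ideal, so the enlarged system stays consistent: p is independent of I, with normal form x_2 + 1.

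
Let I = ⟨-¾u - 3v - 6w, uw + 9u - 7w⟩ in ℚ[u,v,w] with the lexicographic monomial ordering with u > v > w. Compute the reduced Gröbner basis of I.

f_1 = -¾u - 3v - 6w, LT = u.
f_2 = uw + 9u - 7w, LT = uw.

S(f_1,f_2): lcm = uw. S = -9u + 4vw + 8w² + 7w.
  reduce S modulo (f_1, f_2):
  remainder 4vw + 36v + 8w² + 79w ≠ 0; add g_3 = 4vw + 36v + 8w² + 79w to the basis.

The other S-polynomials (S(f_1,g_3), S(f_2,g_3)) all reduce to 0 modulo the current basis, so we have a Gröbner basis.
Inter-reduce: drop elements whose leading term is divisible by another's, tail-reduce, and make monic.

G = {u + 4v + 8w, vw + 9v + 2w² + 79/4w}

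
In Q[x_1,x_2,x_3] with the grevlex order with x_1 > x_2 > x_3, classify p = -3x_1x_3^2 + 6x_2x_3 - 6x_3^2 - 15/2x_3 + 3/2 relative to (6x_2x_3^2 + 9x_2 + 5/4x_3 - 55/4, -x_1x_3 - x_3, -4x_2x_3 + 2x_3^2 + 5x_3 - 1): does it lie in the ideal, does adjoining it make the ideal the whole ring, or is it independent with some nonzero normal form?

First compute the reduced Gröbner basis of I by Buchberger's algorithm.
f_1 = 6x_2x_3^2 + 9x_2 + 5/4x_3 - 55/4, LT = x_2x_3^2.
f_2 = -x_1x_3 - x_3, LT = x_1x_3.
f_3 = -4x_2x_3 + 2x_3^2 + 5x_3 - 1, LT = x_2x_3.

S(f_1,f_2): lcm = x_1x_2x_3^2. S = -x_2x_3^2 + 3/2x_1x_2 + 5/24x_1x_3 - 55/24x_1.
  reduce S modulo (f_1, f_2, f_3):
  remainder 3/2x_1x_2 - 55/24x_1 + 3/2x_2 - 55/24 ≠ 0; add h_4 = 3/2x_1x_2 - 55/24x_1 + 3/2x_2 - 55/24 to the basis.

S(f_1,f_3): lcm = x_2x_3^2. S = 1/2x_3^3 + 5/4x_3^2 + 3/2x_2 - 1/24x_3 - 55/24.
  reduce S modulo (f_1, f_2, f_3, h_4):
  remainder 1/2x_3^3 + 5/4x_3^2 + 3/2x_2 - 1/24x_3 - 55/24 ≠ 0; add h_5 = 1/2x_3^3 + 5/4x_3^2 + 3/2x_2 - 1/24x_3 - 55/24 to the basis.

S(f_2,f_3): lcm = x_1x_2x_3. S = 1/2x_1x_3^2 + 5/4x_1x_3 + x_2x_3 - 1/4x_1.
  reduce S modulo (f_1, f_2, f_3, h_4, h_5):
  remainder -1/4x_1 - 1/4 ≠ 0; add h_6 = -1/4x_1 - 1/4 to the basis.

S(f_1,h_5): lcm = x_2x_3^3. S = -5/2x_2x_3^2 - 3x_2^2 + 19/12x_2x_3 + 5/24x_3^2 + 55/12x_2 - 55/24x_3.
  reduce S modulo (f_1, f_2, f_3, h_4, h_5, h_6):
  remainder -3x_2^2 + x_3^2 + 25/3x_2 + 5/24x_3 - 49/8 ≠ 0; add h_7 = -3x_2^2 + x_3^2 + 25/3x_2 + 5/24x_3 - 49/8 to the basis.

The other S-polynomials (S(f_1,h_4), S(f_2,h_4), S(f_3,h_4), S(f_2,h_5), S(f_3,h_5), S(h_4,h_5), S(f_1,h_6), S(f_2,h_6), S(f_3,h_6), S(h_4,h_6), S(h_5,h_6), S(f_1,h_7), S(f_2,h_7), S(f_3,h_7), S(h_4,h_7), S(h_5,h_7), S(h_6,h_7)) all reduce to 0 modulo the current basis, so we have a Gröbner basis.
Inter-reduce: drop elements whose leading term is divisible by another's, tail-reduce, and make monic.
Reduced Gröbner basis: {x_3^3 + 5/2x_3^2 + 3x_2 - 1/12x_3 - 55/12, x_2^2 - 1/3x_3^2 - 25/9x_2 - 5/72x_3 + 49/24, x_2x_3 - 1/2x_3^2 - 5/4x_3 + 1/4, x_1 + 1}.
Label its elements g_1 = x_3^3 + 5/2x_3^2 + 3x_2 - 1/12x_3 - 55/12, g_2 = x_2^2 - 1/3x_3^2 - 25/9x_2 - 5/72x_3 + 49/24, g_3 = x_2x_3 - 1/2x_3^2 - 5/4x_3 + 1/4, g_4 = x_1 + 1.

Reduce p = -3x_1x_3^2 + 6x_2x_3 - 6x_3^2 - 15/2x_3 + 3/2 modulo G:
  leading term x_1x_3^2: subtract (-3x_3^2)·g_4 from -3x_1x_3^2 + 6x_2x_3 - 6x_3^2 - 15/2x_3 + 3/2 → 6x_2x_3 - 3x_3^2 - 15/2x_3 + 3/2
  leading term x_2x_3: subtract (6)·g_3 from 6x_2x_3 - 3x_3^2 - 15/2x_3 + 3/2 → 0
  normal form = 0.
Since the normal form is 0, p ∈ I.

The remainder on division by a Gröbner basis is unique — it is the normal form.

-3x_1x_3^2 + 6x_2x_3 - 6x_3^2 - 15/2x_3 + 3/2 lies in I (it reduces to 0).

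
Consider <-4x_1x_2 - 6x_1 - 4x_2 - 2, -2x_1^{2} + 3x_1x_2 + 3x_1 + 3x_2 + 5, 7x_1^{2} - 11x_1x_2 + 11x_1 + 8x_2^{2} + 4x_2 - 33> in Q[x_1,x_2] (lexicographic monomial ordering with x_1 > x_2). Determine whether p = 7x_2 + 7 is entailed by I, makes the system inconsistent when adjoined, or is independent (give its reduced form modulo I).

7x_2 + 7 lies in I (it reduces to 0).

First compute the reduced Gröbner basis of I by Buchberger's algorithm.
f_1 = -4x_1x_2 - 6x_1 - 4x_2 - 2, LT = x_1x_2.
f_2 = -2x_1^{2} + 3x_1x_2 + 3x_1 + 3x_2 + 5, LT = x_1^{2}.
f_3 = 7x_1^{2} - 11x_1x_2 + 11x_1 + 8x_2^{2} + 4x_2 - 33, LT = x_1^{2}.

S(f_1,f_2): lcm = x_1^{2}x_2. S = \tfrac{3}{2}x_1^{2} + \tfrac{3}{2}x_1x_2^{2} + \tfrac{5}{2}x_1x_2 + \tfrac{1}{2}x_1 + \tfrac{3}{2}x_2^{2} + \tfrac{5}{2}x_2.
  leading term x_1^{2}: subtract (-\tfrac{3}{4})·f_2 from \tfrac{3}{2}x_1^{2} + \tfrac{3}{2}x_1x_2^{2} + \tfrac{5}{2}x_1x_2 + \tfrac{1}{2}x_1 + \tfrac{3}{2}x_2^{2} + \tfrac{5}{2}x_2 → \tfrac{3}{2}x_1x_2^{2} + \tfrac{19}{4}x_1x_2 + \tfrac{11}{4}x_1 + \tfrac{3}{2}x_2^{2} + \tfrac{19}{4}x_2 + \tfrac{15}{4}
  leading term x_1x_2^{2}: subtract (-\tfrac{3}{8}x_2)·f_1 from \tfrac{3}{2}x_1x_2^{2} + \tfrac{19}{4}x_1x_2 + \tfrac{11}{4}x_1 + \tfrac{3}{2}x_2^{2} + \tfrac{19}{4}x_2 + \tfrac{15}{4} → \tfrac{5}{2}x_1x_2 + \tfrac{11}{4}x_1 + 4x_2 + \tfrac{15}{4}
  leading term x_1x_2: subtract (-\tfrac{5}{8})·f_1 from \tfrac{5}{2}x_1x_2 + \tfrac{11}{4}x_1 + 4x_2 + \tfrac{15}{4} → -x_1 + \tfrac{3}{2}x_2 + \tfrac{5}{2}
  leading term x_1: no divisor's leading term divides it; move -x_1 to the remainder.
  leading term x_2: no divisor's leading term divides it; move \tfrac{3}{2}x_2 to the remainder.
  leading term 1: no divisor's leading term divides it; move \tfrac{5}{2} to the remainder.
  remainder -x_1 + \tfrac{3}{2}x_2 + \tfrac{5}{2} ≠ 0; add h_4 = -x_1 + \tfrac{3}{2}x_2 + \tfrac{5}{2} to the basis.

S(f_1,f_3): lcm = x_1^{2}x_2. S = \tfrac{3}{2}x_1^{2} + \tfrac{11}{7}x_1x_2^{2} - \tfrac{4}{7}x_1x_2 + \tfrac{1}{2}x_1 - \tfrac{8}{7}x_2^{3} - \tfrac{4}{7}x_2^{2} + \tfrac{33}{7}x_2.
  leading term x_1^{2}: subtract (-\tfrac{3}{4})·f_2 from \tfrac{3}{2}x_1^{2} + \tfrac{11}{7}x_1x_2^{2} - \tfrac{4}{7}x_1x_2 + \tfrac{1}{2}x_1 - \tfrac{8}{7}x_2^{3} - \tfrac{4}{7}x_2^{2} + \tfrac{33}{7}x_2 → \tfrac{11}{7}x_1x_2^{2} + \tfrac{47}{28}x_1x_2 + \tfrac{11}{4}x_1 - \tfrac{8}{7}x_2^{3} - \tfrac{4}{7}x_2^{2} + \tfrac{195}{28}x_2 + \tfrac{15}{4}
  leading term x_1x_2^{2}: subtract (-\tfrac{11}{28}x_2)·f_1 from \tfrac{11}{7}x_1x_2^{2} + \tfrac{47}{28}x_1x_2 + \tfrac{11}{4}x_1 - \tfrac{8}{7}x_2^{3} - \tfrac{4}{7}x_2^{2} + \tfrac{195}{28}x_2 + \tfrac{15}{4} → -\tfrac{19}{28}x_1x_2 + \tfrac{11}{4}x_1 - \tfrac{8}{7}x_2^{3} - \tfrac{15}{7}x_2^{2} + \tfrac{173}{28}x_2 + \tfrac{15}{4}
  leading term x_1x_2: subtract (\tfrac{19}{112})·f_1 from -\tfrac{19}{28}x_1x_2 + \tfrac{11}{4}x_1 - \tfrac{8}{7}x_2^{3} - \tfrac{15}{7}x_2^{2} + \tfrac{173}{28}x_2 + \tfrac{15}{4} → \tfrac{211}{56}x_1 - \tfrac{8}{7}x_2^{3} - \tfrac{15}{7}x_2^{2} + \tfrac{48}{7}x_2 + \tfrac{229}{56}
  leading term x_1: subtract (-\tfrac{211}{56})·h_4 from \tfrac{211}{56}x_1 - \tfrac{8}{7}x_2^{3} - \tfrac{15}{7}x_2^{2} + \tfrac{48}{7}x_2 + \tfrac{229}{56} → -\tfrac{8}{7}x_2^{3} - \tfrac{15}{7}x_2^{2} + \tfrac{1401}{112}x_2 + \tfrac{1513}{112}
  leading term x_2^{3}: no divisor's leading term divides it; move -\tfrac{8}{7}x_2^{3} to the remainder.
  leading term x_2^{2}: no divisor's leading term divides it; move -\tfrac{15}{7}x_2^{2} to the remainder.
  leading term x_2: no divisor's leading term divides it; move \tfrac{1401}{112}x_2 to the remainder.
  leading term 1: no divisor's leading term divides it; move \tfrac{1513}{112} to the remainder.
  remainder -\tfrac{8}{7}x_2^{3} - \tfrac{15}{7}x_2^{2} + \tfrac{1401}{112}x_2 + \tfrac{1513}{112} ≠ 0; add h_5 = -\tfrac{8}{7}x_2^{3} - \tfrac{15}{7}x_2^{2} + \tfrac{1401}{112}x_2 + \tfrac{1513}{112} to the basis.

S(f_2,f_3): lcm = x_1^{2}. S = \tfrac{1}{14}x_1x_2 - \tfrac{43}{14}x_1 - \tfrac{8}{7}x_2^{2} - \tfrac{29}{14}x_2 + \tfrac{31}{14}.
  leading term x_1x_2: subtract (-\tfrac{1}{56})·f_1 from \tfrac{1}{14}x_1x_2 - \tfrac{43}{14}x_1 - \tfrac{8}{7}x_2^{2} - \tfrac{29}{14}x_2 + \tfrac{31}{14} → -\tfrac{89}{28}x_1 - \tfrac{8}{7}x_2^{2} - \tfrac{15}{7}x_2 + \tfrac{61}{28}
  leading term x_1: subtract (\tfrac{89}{28})·h_4 from -\tfrac{89}{28}x_1 - \tfrac{8}{7}x_2^{2} - \tfrac{15}{7}x_2 + \tfrac{61}{28} → -\tfrac{8}{7}x_2^{2} - \tfrac{387}{56}x_2 - \tfrac{323}{56}
  leading term x_2^{2}: no divisor's leading term divides it; move -\tfrac{8}{7}x_2^{2} to the remainder.
  leading term x_2: no divisor's leading term divides it; move -\tfrac{387}{56}x_2 to the remainder.
  leading term 1: no divisor's leading term divides it; move -\tfrac{323}{56} to the remainder.
  remainder -\tfrac{8}{7}x_2^{2} - \tfrac{387}{56}x_2 - \tfrac{323}{56} ≠ 0; add h_6 = -\tfrac{8}{7}x_2^{2} - \tfrac{387}{56}x_2 - \tfrac{323}{56} to the basis.

S(f_1,h_4): lcm = x_1x_2. S = \tfrac{3}{2}x_1 + \tfrac{3}{2}x_2^{2} + \tfrac{7}{2}x_2 + \tfrac{1}{2}.
  leading term x_1: subtract (-\tfrac{3}{2})·h_4 from \tfrac{3}{2}x_1 + \tfrac{3}{2}x_2^{2} + \tfrac{7}{2}x_2 + \tfrac{1}{2} → \tfrac{3}{2}x_2^{2} + \tfrac{23}{4}x_2 + \tfrac{17}{4}
  leading term x_2^{2}: subtract (-\tfrac{21}{16})·h_6 from \tfrac{3}{2}x_2^{2} + \tfrac{23}{4}x_2 + \tfrac{17}{4} → -\tfrac{425}{128}x_2 - \tfrac{425}{128}
  leading term x_2: no divisor's leading term divides it; move -\tfrac{425}{128}x_2 to the remainder.
  leading term 1: no divisor's leading term divides it; move -\tfrac{425}{128} to the remainder.
  remainder -\tfrac{425}{128}x_2 - \tfrac{425}{128} ≠ 0; add h_7 = -\tfrac{425}{128}x_2 - \tfrac{425}{128} to the basis.

The other S-polynomials (S(f_2,h_4), S(f_3,h_4), S(f_1,h_5), S(f_2,h_5), S(f_3,h_5), S(h_4,h_5), S(f_1,h_6), S(f_2,h_6), S(f_3,h_6), S(h_4,h_6), S(h_5,h_6), S(f_1,h_7), S(f_2,h_7), S(f_3,h_7), S(h_4,h_7), S(h_5,h_7), S(h_6,h_7)) all reduce to 0 modulo the current basis, so we have a Gröbner basis.
Inter-reduce: drop elements whose leading term is divisible by another's, tail-reduce, and make monic.
Reduced Gröbner basis: {x_1 - 1, x_2 + 1}.
Label its elements g_1 = x_1 - 1, g_2 = x_2 + 1.

Reduce p = 7x_2 + 7 modulo G:
  leading term x_2: subtract (7)·g_2 from 7x_2 + 7 → 0
  normal form = 0.
Since the normal form is 0, p ∈ I.

The remainder on division by a Gröbner basis is unique — it is the normal form.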